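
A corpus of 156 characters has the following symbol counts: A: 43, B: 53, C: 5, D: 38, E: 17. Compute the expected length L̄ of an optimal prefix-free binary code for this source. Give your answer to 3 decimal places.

2.141 bits/symbol

Probabilities are the counts divided by 156.
Repeatedly combine the two least-probable nodes; the expected code length is the sum of the merged weights.
merge 5/156 + 17/156 → 11/78
merge 11/78 + 19/78 → 5/13
merge 43/156 + 53/156 → 8/13
merge 5/13 + 8/13 → 1
L = 11/78 + 5/13 + 8/13 + 1 = 167/78 ≈ 2.141 bits/symbol.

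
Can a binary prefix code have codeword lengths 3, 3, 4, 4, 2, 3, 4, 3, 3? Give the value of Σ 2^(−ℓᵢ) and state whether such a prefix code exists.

With common denominator 2^4 = 16: Σ 2^(−ℓᵢ) = 2/16 + 2/16 + 1/16 + 1/16 + 4/16 + 2/16 + 1/16 + 2/16 + 2/16 = 17/16 = 1.0625.
Kraft's inequality requires Σ ≤ 1; here Σ = 1.0625 > 1, so no such prefix code exists.

1.0625; no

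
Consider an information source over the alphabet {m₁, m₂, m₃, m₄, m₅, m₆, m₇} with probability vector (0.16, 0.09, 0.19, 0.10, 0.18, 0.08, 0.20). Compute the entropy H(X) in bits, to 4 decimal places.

H = −Σ pᵢ log₂ pᵢ.
−0.16·log₂(0.16) = 0.4230
−0.09·log₂(0.09) = 0.3127
−0.19·log₂(0.19) = 0.4552
−0.10·log₂(0.10) = 0.3322
−0.18·log₂(0.18) = 0.4453
−0.08·log₂(0.08) = 0.2915
−0.20·log₂(0.20) = 0.4644
Sum ≈ 2.7243 → 2.7243 bits.

2.7243 bits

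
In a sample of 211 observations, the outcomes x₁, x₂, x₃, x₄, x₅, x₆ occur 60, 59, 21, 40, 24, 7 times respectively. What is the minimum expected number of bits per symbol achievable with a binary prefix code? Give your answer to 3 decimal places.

2.379 bits/symbol

Probabilities are the counts divided by 211.
Repeatedly combine the two least-probable nodes; the expected code length is the sum of the merged weights.
merge 7/211 + 21/211 → 28/211
merge 24/211 + 28/211 → 52/211
merge 40/211 + 52/211 → 92/211
merge 59/211 + 60/211 → 119/211
merge 92/211 + 119/211 → 1
L = 28/211 + 52/211 + 92/211 + 119/211 + 1 = 502/211 ≈ 2.379 bits/symbol.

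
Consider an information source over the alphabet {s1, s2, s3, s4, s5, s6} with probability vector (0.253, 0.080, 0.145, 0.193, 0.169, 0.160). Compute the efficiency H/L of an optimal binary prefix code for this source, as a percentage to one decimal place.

Entropy H = −Σ p log₂ p ≈ 2.5116 bits.
Huffman merges: 2/25+29/200→9/40; 4/25+169/1000→329/1000; 193/1000+9/40→209/500; 253/1000+329/1000→291/500; 209/500+291/500→1. L = 1277/500 ≈ 2.5540.
Efficiency = H/L = 2.5116/2.5540 = 98.3%.

98.3%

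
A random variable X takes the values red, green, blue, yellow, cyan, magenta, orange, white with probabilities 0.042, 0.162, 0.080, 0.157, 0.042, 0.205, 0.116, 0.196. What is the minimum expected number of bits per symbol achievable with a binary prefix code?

2.847 bits/symbol

Repeatedly combine the two least-probable nodes; the expected code length is the sum of the merged weights.
merge 21/500 + 21/500 → 21/250
merge 2/25 + 21/250 → 41/250
merge 29/250 + 157/1000 → 273/1000
merge 81/500 + 41/250 → 163/500
merge 49/250 + 41/200 → 401/1000
merge 273/1000 + 163/500 → 599/1000
merge 401/1000 + 599/1000 → 1
L = 21/250 + 41/250 + 273/1000 + 163/500 + 401/1000 + 599/1000 + 1 = 2847/1000 = 2.847 bits/symbol.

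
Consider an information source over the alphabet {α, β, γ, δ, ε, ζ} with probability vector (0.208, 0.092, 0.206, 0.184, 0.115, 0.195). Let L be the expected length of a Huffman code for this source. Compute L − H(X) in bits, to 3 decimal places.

0.060 bits

Entropy H = −Σ p log₂ p ≈ 2.5255 bits.
Huffman merges: 23/250+23/200→207/1000; 23/125+39/200→379/1000; 103/500+207/1000→413/1000; 26/125+379/1000→587/1000; 413/1000+587/1000→1. L = 1293/500 ≈ 2.5860.
L − H = 2.5860 − 2.5255 = 0.060 bits.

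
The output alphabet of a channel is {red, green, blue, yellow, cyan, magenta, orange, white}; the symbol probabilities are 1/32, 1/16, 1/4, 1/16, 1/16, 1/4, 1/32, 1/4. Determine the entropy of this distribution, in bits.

Each probability is a power of 1/2, so log₂(1/p) is an integer.
H = Σ p·log₂(1/p) = 1/32·5 + 1/16·4 + 1/4·2 + 1/16·4 + 1/16·4 + 1/4·2 + 1/32·5 + 1/4·2 = 2.5625 bits.

2.5625 bits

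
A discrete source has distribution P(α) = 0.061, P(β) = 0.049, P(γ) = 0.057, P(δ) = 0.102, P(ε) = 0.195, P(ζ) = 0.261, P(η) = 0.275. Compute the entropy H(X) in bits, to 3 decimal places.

H = −Σ pᵢ log₂ pᵢ.
−0.061·log₂(0.061) = 0.2461
−0.049·log₂(0.049) = 0.2132
−0.057·log₂(0.057) = 0.2356
−0.102·log₂(0.102) = 0.3359
−0.195·log₂(0.195) = 0.4599
−0.261·log₂(0.261) = 0.5058
−0.275·log₂(0.275) = 0.5122
Sum ≈ 2.5087 → 2.509 bits.

2.509 bits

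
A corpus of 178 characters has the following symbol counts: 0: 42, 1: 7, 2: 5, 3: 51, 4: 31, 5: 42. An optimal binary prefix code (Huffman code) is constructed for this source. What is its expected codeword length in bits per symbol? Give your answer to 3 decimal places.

2.309 bits/symbol

Probabilities are the counts divided by 178.
Repeatedly combine the two least-probable nodes; the expected code length is the sum of the merged weights.
merge 5/178 + 7/178 → 6/89
merge 6/89 + 31/178 → 43/178
merge 21/89 + 21/89 → 42/89
merge 43/178 + 51/178 → 47/89
merge 42/89 + 47/89 → 1
L = 6/89 + 43/178 + 42/89 + 47/89 + 1 = 411/178 ≈ 2.309 bits/symbol.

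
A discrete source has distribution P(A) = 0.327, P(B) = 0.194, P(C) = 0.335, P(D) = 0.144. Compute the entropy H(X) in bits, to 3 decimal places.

H = −Σ pᵢ log₂ pᵢ.
−0.327·log₂(0.327) = 0.5273
−0.194·log₂(0.194) = 0.4590
−0.335·log₂(0.335) = 0.5286
−0.144·log₂(0.144) = 0.4026
Sum ≈ 1.9175 → 1.917 bits.

1.917 bits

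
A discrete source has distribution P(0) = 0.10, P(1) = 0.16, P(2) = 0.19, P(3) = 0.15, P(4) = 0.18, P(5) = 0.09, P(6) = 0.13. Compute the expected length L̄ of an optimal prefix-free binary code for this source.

Repeatedly combine the two least-probable nodes; the expected code length is the sum of the merged weights.
merge 9/100 + 1/10 → 19/100
merge 13/100 + 3/20 → 7/25
merge 4/25 + 9/50 → 17/50
merge 19/100 + 19/100 → 19/50
merge 7/25 + 17/50 → 31/50
merge 19/50 + 31/50 → 1
L = 19/100 + 7/25 + 17/50 + 19/50 + 31/50 + 1 = 281/100 = 2.81 bits/symbol.

2.81 bits/symbol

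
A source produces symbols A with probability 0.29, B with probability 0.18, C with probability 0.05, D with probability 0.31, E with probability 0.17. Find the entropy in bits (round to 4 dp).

H = −Σ pᵢ log₂ pᵢ.
−0.29·log₂(0.29) = 0.5179
−0.18·log₂(0.18) = 0.4453
−0.05·log₂(0.05) = 0.2161
−0.31·log₂(0.31) = 0.5238
−0.17·log₂(0.17) = 0.4346
Sum ≈ 2.1377 → 2.1377 bits.

2.1377 bits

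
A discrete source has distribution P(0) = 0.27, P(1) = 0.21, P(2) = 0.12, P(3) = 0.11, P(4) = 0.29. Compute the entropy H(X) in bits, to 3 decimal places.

H = −Σ pᵢ log₂ pᵢ.
−0.27·log₂(0.27) = 0.5100
−0.21·log₂(0.21) = 0.4728
−0.12·log₂(0.12) = 0.3671
−0.11·log₂(0.11) = 0.3503
−0.29·log₂(0.29) = 0.5179
Sum ≈ 2.2181 → 2.218 bits.

2.218 bits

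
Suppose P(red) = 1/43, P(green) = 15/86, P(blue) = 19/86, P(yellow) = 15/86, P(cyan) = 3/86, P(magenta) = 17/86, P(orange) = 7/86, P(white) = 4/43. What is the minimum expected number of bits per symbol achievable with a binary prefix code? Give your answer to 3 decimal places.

2.779 bits/symbol

Repeatedly combine the two least-probable nodes; the expected code length is the sum of the merged weights.
merge 1/43 + 3/86 → 5/86
merge 5/86 + 7/86 → 6/43
merge 4/43 + 6/43 → 10/43
merge 15/86 + 15/86 → 15/43
merge 17/86 + 19/86 → 18/43
merge 10/43 + 15/43 → 25/43
merge 18/43 + 25/43 → 1
L = 5/86 + 6/43 + 10/43 + 15/43 + 18/43 + 25/43 + 1 = 239/86 ≈ 2.779 bits/symbol.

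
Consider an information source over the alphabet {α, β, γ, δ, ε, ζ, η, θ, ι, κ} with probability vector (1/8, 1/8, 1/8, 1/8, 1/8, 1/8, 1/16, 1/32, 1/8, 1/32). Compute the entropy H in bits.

Each probability is a power of 1/2, so log₂(1/p) is an integer.
H = Σ p·log₂(1/p) = 1/8·3 + 1/8·3 + 1/8·3 + 1/8·3 + 1/8·3 + 1/8·3 + 1/16·4 + 1/32·5 + 1/8·3 + 1/32·5 = 3.1875 bits.

3.1875 bits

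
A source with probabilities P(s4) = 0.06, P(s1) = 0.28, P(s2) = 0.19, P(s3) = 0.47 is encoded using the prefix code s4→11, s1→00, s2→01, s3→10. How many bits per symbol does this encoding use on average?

L̄ = Σ pᵢ·ℓᵢ = 0.06·2 + 0.28·2 + 0.19·2 + 0.47·2 = 2 bits/symbol.

2 bits/symbol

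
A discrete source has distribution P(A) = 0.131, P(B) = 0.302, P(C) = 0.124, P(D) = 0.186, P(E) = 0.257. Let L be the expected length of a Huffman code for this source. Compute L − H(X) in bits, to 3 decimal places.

Entropy H = −Σ p log₂ p ≈ 2.2344 bits.
Huffman merges: 31/250+131/1000→51/200; 93/500+51/200→441/1000; 257/1000+151/500→559/1000; 441/1000+559/1000→1. L = 451/200 ≈ 2.2550.
L − H = 2.2550 − 2.2344 = 0.021 bits.

0.021 bits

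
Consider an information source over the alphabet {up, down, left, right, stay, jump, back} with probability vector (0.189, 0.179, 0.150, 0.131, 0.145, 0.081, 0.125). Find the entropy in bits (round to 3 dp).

H = −Σ pᵢ log₂ pᵢ.
−0.189·log₂(0.189) = 0.4543
−0.179·log₂(0.179) = 0.4443
−0.150·log₂(0.150) = 0.4105
−0.131·log₂(0.131) = 0.3841
−0.145·log₂(0.145) = 0.4040
−0.081·log₂(0.081) = 0.2937
−0.125·log₂(0.125) = 0.3750
Sum ≈ 2.7659 → 2.766 bits.

2.766 bits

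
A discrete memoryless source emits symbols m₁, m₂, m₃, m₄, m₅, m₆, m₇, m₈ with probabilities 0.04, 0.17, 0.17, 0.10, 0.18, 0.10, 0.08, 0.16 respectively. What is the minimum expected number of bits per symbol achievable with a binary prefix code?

Repeatedly combine the two least-probable nodes; the expected code length is the sum of the merged weights.
merge 1/25 + 2/25 → 3/25
merge 1/10 + 1/10 → 1/5
merge 3/25 + 4/25 → 7/25
merge 17/100 + 17/100 → 17/50
merge 9/50 + 1/5 → 19/50
merge 7/25 + 17/50 → 31/50
merge 19/50 + 31/50 → 1
L = 3/25 + 1/5 + 7/25 + 17/50 + 19/50 + 31/50 + 1 = 147/50 = 2.94 bits/symbol.

2.94 bits/symbol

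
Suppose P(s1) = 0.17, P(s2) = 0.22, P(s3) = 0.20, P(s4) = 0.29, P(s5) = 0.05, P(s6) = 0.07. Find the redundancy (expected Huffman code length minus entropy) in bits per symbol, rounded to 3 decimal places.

Entropy H = −Σ p log₂ p ≈ 2.3821 bits.
Huffman merges: 1/20+7/100→3/25; 3/25+17/100→29/100; 1/5+11/50→21/50; 29/100+29/100→29/50; 21/50+29/50→1. L = 241/100 ≈ 2.4100.
L − H = 2.4100 − 2.3821 = 0.028 bits.

0.028 bits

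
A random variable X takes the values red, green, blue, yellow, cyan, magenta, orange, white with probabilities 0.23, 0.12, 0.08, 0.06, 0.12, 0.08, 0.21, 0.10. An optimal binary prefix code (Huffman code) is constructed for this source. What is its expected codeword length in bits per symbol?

Repeatedly combine the two least-probable nodes; the expected code length is the sum of the merged weights.
merge 3/50 + 2/25 → 7/50
merge 2/25 + 1/10 → 9/50
merge 3/25 + 3/25 → 6/25
merge 7/50 + 9/50 → 8/25
merge 21/100 + 23/100 → 11/25
merge 6/25 + 8/25 → 14/25
merge 11/25 + 14/25 → 1
L = 7/50 + 9/50 + 6/25 + 8/25 + 11/25 + 14/25 + 1 = 72/25 = 2.88 bits/symbol.

2.88 bits/symbol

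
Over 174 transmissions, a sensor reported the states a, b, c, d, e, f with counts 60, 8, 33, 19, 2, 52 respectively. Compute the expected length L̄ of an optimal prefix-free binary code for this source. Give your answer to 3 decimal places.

Probabilities are the counts divided by 174.
Repeatedly combine the two least-probable nodes; the expected code length is the sum of the merged weights.
merge 1/87 + 4/87 → 5/87
merge 5/87 + 19/174 → 1/6
merge 1/6 + 11/58 → 31/87
merge 26/87 + 10/29 → 56/87
merge 31/87 + 56/87 → 1
L = 5/87 + 1/6 + 31/87 + 56/87 + 1 = 129/58 ≈ 2.224 bits/symbol.

2.224 bits/symbol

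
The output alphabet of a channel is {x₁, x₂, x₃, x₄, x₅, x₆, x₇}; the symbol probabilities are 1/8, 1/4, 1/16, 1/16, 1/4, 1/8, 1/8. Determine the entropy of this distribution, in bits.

2.625 bits

Each probability is a power of 1/2, so log₂(1/p) is an integer.
H = Σ p·log₂(1/p) = 1/8·3 + 1/4·2 + 1/16·4 + 1/16·4 + 1/4·2 + 1/8·3 + 1/8·3 = 2.625 bits.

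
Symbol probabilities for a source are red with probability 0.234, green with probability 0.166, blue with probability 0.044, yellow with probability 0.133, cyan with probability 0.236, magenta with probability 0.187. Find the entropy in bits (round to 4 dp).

2.4497 bits

H = −Σ pᵢ log₂ pᵢ.
−0.234·log₂(0.234) = 0.4903
−0.166·log₂(0.166) = 0.4301
−0.044·log₂(0.044) = 0.1983
−0.133·log₂(0.133) = 0.3871
−0.236·log₂(0.236) = 0.4916
−0.187·log₂(0.187) = 0.4523
Sum ≈ 2.4497 → 2.4497 bits.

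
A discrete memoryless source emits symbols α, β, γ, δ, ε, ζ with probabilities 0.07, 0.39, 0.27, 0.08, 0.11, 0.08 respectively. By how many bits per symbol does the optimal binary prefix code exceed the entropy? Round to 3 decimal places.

0.048 bits

Entropy H = −Σ p log₂ p ≈ 2.2417 bits.
Huffman merges: 7/100+2/25→3/20; 2/25+11/100→19/100; 3/20+19/100→17/50; 27/100+17/50→61/100; 39/100+61/100→1. L = 229/100 ≈ 2.2900.
L − H = 2.2900 − 2.2417 = 0.048 bits.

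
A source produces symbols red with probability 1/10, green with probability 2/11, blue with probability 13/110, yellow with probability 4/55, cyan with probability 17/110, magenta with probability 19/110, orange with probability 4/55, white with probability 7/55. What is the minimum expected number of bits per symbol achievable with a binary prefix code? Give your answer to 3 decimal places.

Repeatedly combine the two least-probable nodes; the expected code length is the sum of the merged weights.
merge 4/55 + 4/55 → 8/55
merge 1/10 + 13/110 → 12/55
merge 7/55 + 8/55 → 3/11
merge 17/110 + 19/110 → 18/55
merge 2/11 + 12/55 → 2/5
merge 3/11 + 18/55 → 3/5
merge 2/5 + 3/5 → 1
L = 8/55 + 12/55 + 3/11 + 18/55 + 2/5 + 3/5 + 1 = 163/55 ≈ 2.964 bits/symbol.

2.964 bits/symbol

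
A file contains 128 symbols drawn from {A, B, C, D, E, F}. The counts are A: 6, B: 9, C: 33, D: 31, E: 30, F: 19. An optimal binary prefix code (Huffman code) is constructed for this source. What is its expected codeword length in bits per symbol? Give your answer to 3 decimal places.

2.383 bits/symbol

Probabilities are the counts divided by 128.
Repeatedly combine the two least-probable nodes; the expected code length is the sum of the merged weights.
merge 3/64 + 9/128 → 15/128
merge 15/128 + 19/128 → 17/64
merge 15/64 + 31/128 → 61/128
merge 33/128 + 17/64 → 67/128
merge 61/128 + 67/128 → 1
L = 15/128 + 17/64 + 61/128 + 67/128 + 1 = 305/128 ≈ 2.383 bits/symbol.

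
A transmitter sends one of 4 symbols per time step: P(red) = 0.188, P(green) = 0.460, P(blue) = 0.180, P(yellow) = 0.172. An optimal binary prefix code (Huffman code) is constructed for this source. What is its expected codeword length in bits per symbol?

Repeatedly combine the two least-probable nodes; the expected code length is the sum of the merged weights.
merge 43/250 + 9/50 → 44/125
merge 47/250 + 44/125 → 27/50
merge 23/50 + 27/50 → 1
L = 44/125 + 27/50 + 1 = 473/250 = 1.892 bits/symbol.

1.892 bits/symbol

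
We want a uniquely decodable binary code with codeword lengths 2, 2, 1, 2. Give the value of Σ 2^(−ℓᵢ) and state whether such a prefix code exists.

1.25; no

With common denominator 2^2 = 4: Σ 2^(−ℓᵢ) = 1/4 + 1/4 + 2/4 + 1/4 = 5/4 = 1.25.
Kraft's inequality requires Σ ≤ 1; here Σ = 1.25 > 1, so no such prefix code exists.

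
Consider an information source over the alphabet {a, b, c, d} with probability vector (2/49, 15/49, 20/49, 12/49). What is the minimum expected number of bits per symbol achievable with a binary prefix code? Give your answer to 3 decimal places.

1.878 bits/symbol

Repeatedly combine the two least-probable nodes; the expected code length is the sum of the merged weights.
merge 2/49 + 12/49 → 2/7
merge 2/7 + 15/49 → 29/49
merge 20/49 + 29/49 → 1
L = 2/7 + 29/49 + 1 = 92/49 ≈ 1.878 bits/symbol.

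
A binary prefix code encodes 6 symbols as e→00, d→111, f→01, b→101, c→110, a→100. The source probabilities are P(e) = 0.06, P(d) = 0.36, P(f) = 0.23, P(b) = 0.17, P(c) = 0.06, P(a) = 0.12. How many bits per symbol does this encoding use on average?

L̄ = Σ pᵢ·ℓᵢ = 0.06·2 + 0.36·3 + 0.23·2 + 0.17·3 + 0.06·3 + 0.12·3 = 2.71 bits/symbol.

2.71 bits/symbol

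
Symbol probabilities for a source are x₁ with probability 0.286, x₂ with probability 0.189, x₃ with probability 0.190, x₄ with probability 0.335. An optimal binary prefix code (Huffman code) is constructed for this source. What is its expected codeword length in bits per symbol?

2 bits/symbol

Repeatedly combine the two least-probable nodes; the expected code length is the sum of the merged weights.
merge 189/1000 + 19/100 → 379/1000
merge 143/500 + 67/200 → 621/1000
merge 379/1000 + 621/1000 → 1
L = 379/1000 + 621/1000 + 1 = 2 bits/symbol.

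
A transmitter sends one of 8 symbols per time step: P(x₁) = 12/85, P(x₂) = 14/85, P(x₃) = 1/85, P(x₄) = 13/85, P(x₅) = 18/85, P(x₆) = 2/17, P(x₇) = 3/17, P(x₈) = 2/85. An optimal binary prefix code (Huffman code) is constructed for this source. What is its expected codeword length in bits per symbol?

2.8 bits/symbol

Repeatedly combine the two least-probable nodes; the expected code length is the sum of the merged weights.
merge 1/85 + 2/85 → 3/85
merge 3/85 + 2/17 → 13/85
merge 12/85 + 13/85 → 5/17
merge 13/85 + 14/85 → 27/85
merge 3/17 + 18/85 → 33/85
merge 5/17 + 27/85 → 52/85
merge 33/85 + 52/85 → 1
L = 3/85 + 13/85 + 5/17 + 27/85 + 33/85 + 52/85 + 1 = 14/5 = 2.8 bits/symbol.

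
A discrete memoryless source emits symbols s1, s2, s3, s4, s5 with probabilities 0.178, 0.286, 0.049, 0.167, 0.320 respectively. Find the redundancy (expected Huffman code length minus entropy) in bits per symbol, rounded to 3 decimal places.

0.086 bits

Entropy H = −Σ p log₂ p ≈ 2.1302 bits.
Huffman merges: 49/1000+167/1000→27/125; 89/500+27/125→197/500; 143/500+8/25→303/500; 197/500+303/500→1. L = 277/125 ≈ 2.2160.
L − H = 2.2160 − 2.1302 = 0.086 bits.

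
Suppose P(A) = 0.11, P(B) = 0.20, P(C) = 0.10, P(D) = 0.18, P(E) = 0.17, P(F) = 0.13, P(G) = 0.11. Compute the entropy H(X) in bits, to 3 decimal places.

2.760 bits

H = −Σ pᵢ log₂ pᵢ.
−0.11·log₂(0.11) = 0.3503
−0.20·log₂(0.20) = 0.4644
−0.10·log₂(0.10) = 0.3322
−0.18·log₂(0.18) = 0.4453
−0.17·log₂(0.17) = 0.4346
−0.13·log₂(0.13) = 0.3826
−0.11·log₂(0.11) = 0.3503
Sum ≈ 2.7597 → 2.760 bits.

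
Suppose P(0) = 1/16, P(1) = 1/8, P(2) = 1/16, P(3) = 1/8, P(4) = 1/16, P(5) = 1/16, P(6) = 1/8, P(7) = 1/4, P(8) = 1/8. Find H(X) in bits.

3 bits

Each probability is a power of 1/2, so log₂(1/p) is an integer.
H = Σ p·log₂(1/p) = 1/16·4 + 1/8·3 + 1/16·4 + 1/8·3 + 1/16·4 + 1/16·4 + 1/8·3 + 1/4·2 + 1/8·3 = 3 bits.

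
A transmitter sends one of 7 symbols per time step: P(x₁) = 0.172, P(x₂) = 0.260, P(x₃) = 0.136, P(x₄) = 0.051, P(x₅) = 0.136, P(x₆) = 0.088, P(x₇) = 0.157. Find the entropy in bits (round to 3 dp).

H = −Σ pᵢ log₂ pᵢ.
−0.172·log₂(0.172) = 0.4368
−0.260·log₂(0.260) = 0.5053
−0.136·log₂(0.136) = 0.3915
−0.051·log₂(0.051) = 0.2190
−0.136·log₂(0.136) = 0.3915
−0.088·log₂(0.088) = 0.3086
−0.157·log₂(0.157) = 0.4194
Sum ≈ 2.6719 → 2.672 bits.

2.672 bits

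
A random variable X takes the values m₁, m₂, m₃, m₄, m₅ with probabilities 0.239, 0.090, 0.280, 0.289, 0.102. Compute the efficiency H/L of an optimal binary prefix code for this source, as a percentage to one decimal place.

99.2%

Entropy H = −Σ p log₂ p ≈ 2.1739 bits.
Huffman merges: 9/100+51/500→24/125; 24/125+239/1000→431/1000; 7/25+289/1000→569/1000; 431/1000+569/1000→1. L = 274/125 ≈ 2.1920.
Efficiency = H/L = 2.1739/2.1920 = 99.2%.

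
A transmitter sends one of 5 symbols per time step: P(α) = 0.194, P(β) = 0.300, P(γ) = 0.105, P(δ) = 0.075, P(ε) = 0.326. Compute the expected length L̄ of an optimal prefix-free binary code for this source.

2.18 bits/symbol

Repeatedly combine the two least-probable nodes; the expected code length is the sum of the merged weights.
merge 3/40 + 21/200 → 9/50
merge 9/50 + 97/500 → 187/500
merge 3/10 + 163/500 → 313/500
merge 187/500 + 313/500 → 1
L = 9/50 + 187/500 + 313/500 + 1 = 109/50 = 2.18 bits/symbol.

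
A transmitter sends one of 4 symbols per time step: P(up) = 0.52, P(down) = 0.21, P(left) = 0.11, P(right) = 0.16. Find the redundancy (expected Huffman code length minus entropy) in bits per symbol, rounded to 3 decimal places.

Entropy H = −Σ p log₂ p ≈ 1.7367 bits.
Huffman merges: 11/100+4/25→27/100; 21/100+27/100→12/25; 12/25+13/25→1. L = 7/4 ≈ 1.7500.
L − H = 1.7500 − 1.7367 = 0.013 bits.

0.013 bits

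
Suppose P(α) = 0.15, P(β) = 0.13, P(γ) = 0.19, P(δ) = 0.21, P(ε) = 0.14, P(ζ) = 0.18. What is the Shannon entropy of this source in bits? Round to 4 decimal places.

2.5637 bits

H = −Σ pᵢ log₂ pᵢ.
−0.15·log₂(0.15) = 0.4105
−0.13·log₂(0.13) = 0.3826
−0.19·log₂(0.19) = 0.4552
−0.21·log₂(0.21) = 0.4728
−0.14·log₂(0.14) = 0.3971
−0.18·log₂(0.18) = 0.4453
Sum ≈ 2.5637 → 2.5637 bits.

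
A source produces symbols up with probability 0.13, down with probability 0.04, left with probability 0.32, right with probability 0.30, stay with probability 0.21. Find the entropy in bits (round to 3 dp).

2.088 bits

H = −Σ pᵢ log₂ pᵢ.
−0.13·log₂(0.13) = 0.3826
−0.04·log₂(0.04) = 0.1858
−0.32·log₂(0.32) = 0.5260
−0.30·log₂(0.30) = 0.5211
−0.21·log₂(0.21) = 0.4728
Sum ≈ 2.0883 → 2.088 bits.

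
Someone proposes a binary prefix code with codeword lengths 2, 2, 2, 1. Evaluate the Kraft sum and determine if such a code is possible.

With common denominator 2^2 = 4: Σ 2^(−ℓᵢ) = 1/4 + 1/4 + 1/4 + 2/4 = 5/4 = 1.25.
Kraft's inequality requires Σ ≤ 1; here Σ = 1.25 > 1, so no such prefix code exists.

1.25; no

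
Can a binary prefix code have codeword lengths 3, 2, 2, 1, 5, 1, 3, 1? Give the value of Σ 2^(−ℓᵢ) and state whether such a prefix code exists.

With common denominator 2^5 = 32: Σ 2^(−ℓᵢ) = 4/32 + 8/32 + 8/32 + 16/32 + 1/32 + 16/32 + 4/32 + 16/32 = 73/32 = 2.28125.
Kraft's inequality requires Σ ≤ 1; here Σ = 2.28125 > 1, so no such prefix code exists.

2.28125; no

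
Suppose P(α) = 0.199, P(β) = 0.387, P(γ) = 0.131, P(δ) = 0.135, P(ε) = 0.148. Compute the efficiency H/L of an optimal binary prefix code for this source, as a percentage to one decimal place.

Entropy H = −Σ p log₂ p ≈ 2.1756 bits.
Huffman merges: 131/1000+27/200→133/500; 37/250+199/1000→347/1000; 133/500+347/1000→613/1000; 387/1000+613/1000→1. L = 1113/500 ≈ 2.2260.
Efficiency = H/L = 2.1756/2.2260 = 97.7%.

97.7%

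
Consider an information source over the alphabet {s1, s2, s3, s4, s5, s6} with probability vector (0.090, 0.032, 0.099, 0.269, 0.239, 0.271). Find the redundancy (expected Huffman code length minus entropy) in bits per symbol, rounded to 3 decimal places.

Entropy H = −Σ p log₂ p ≈ 2.3154 bits.
Huffman merges: 4/125+9/100→61/500; 99/1000+61/500→221/1000; 221/1000+239/1000→23/50; 269/1000+271/1000→27/50; 23/50+27/50→1. L = 2343/1000 ≈ 2.3430.
L − H = 2.3430 − 2.3154 = 0.028 bits.

0.028 bits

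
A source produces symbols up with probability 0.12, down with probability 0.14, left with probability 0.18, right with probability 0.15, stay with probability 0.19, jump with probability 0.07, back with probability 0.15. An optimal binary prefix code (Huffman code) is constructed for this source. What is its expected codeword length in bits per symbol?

2.81 bits/symbol

Repeatedly combine the two least-probable nodes; the expected code length is the sum of the merged weights.
merge 7/100 + 3/25 → 19/100
merge 7/50 + 3/20 → 29/100
merge 3/20 + 9/50 → 33/100
merge 19/100 + 19/100 → 19/50
merge 29/100 + 33/100 → 31/50
merge 19/50 + 31/50 → 1
L = 19/100 + 29/100 + 33/100 + 19/50 + 31/50 + 1 = 281/100 = 2.81 bits/symbol.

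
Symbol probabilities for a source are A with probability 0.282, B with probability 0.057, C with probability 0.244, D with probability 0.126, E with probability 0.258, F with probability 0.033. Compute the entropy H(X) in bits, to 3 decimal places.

H = −Σ pᵢ log₂ pᵢ.
−0.282·log₂(0.282) = 0.5150
−0.057·log₂(0.057) = 0.2356
−0.244·log₂(0.244) = 0.4966
−0.126·log₂(0.126) = 0.3766
−0.258·log₂(0.258) = 0.5043
−0.033·log₂(0.033) = 0.1624
Sum ≈ 2.2904 → 2.290 bits.

2.290 bits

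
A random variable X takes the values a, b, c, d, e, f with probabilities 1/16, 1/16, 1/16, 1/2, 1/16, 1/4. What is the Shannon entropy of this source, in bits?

2 bits

Each probability is a power of 1/2, so log₂(1/p) is an integer.
H = Σ p·log₂(1/p) = 1/16·4 + 1/16·4 + 1/16·4 + 1/2·1 + 1/16·4 + 1/4·2 = 2 bits.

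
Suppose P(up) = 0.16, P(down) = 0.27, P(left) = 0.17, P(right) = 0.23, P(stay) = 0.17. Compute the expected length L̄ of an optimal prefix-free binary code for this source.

Repeatedly combine the two least-probable nodes; the expected code length is the sum of the merged weights.
merge 4/25 + 17/100 → 33/100
merge 17/100 + 23/100 → 2/5
merge 27/100 + 33/100 → 3/5
merge 2/5 + 3/5 → 1
L = 33/100 + 2/5 + 3/5 + 1 = 233/100 = 2.33 bits/symbol.

2.33 bits/symbol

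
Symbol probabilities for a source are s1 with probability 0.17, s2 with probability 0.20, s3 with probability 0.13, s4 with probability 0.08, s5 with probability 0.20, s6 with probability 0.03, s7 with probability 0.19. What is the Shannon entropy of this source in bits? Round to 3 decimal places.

H = −Σ pᵢ log₂ pᵢ.
−0.17·log₂(0.17) = 0.4346
−0.20·log₂(0.20) = 0.4644
−0.13·log₂(0.13) = 0.3826
−0.08·log₂(0.08) = 0.2915
−0.20·log₂(0.20) = 0.4644
−0.03·log₂(0.03) = 0.1518
−0.19·log₂(0.19) = 0.4552
Sum ≈ 2.6445 → 2.645 bits.

2.645 bits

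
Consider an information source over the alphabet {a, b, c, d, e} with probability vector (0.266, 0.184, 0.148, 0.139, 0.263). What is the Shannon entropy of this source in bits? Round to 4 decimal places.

2.2680 bits

H = −Σ pᵢ log₂ pᵢ.
−0.266·log₂(0.266) = 0.5082
−0.184·log₂(0.184) = 0.4494
−0.148·log₂(0.148) = 0.4079
−0.139·log₂(0.139) = 0.3957
−0.263·log₂(0.263) = 0.5068
Sum ≈ 2.2680 → 2.2680 bits.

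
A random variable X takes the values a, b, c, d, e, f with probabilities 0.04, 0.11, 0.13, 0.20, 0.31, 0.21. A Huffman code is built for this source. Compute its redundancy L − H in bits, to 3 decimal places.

Entropy H = −Σ p log₂ p ≈ 2.3797 bits.
Huffman merges: 1/25+11/100→3/20; 13/100+3/20→7/25; 1/5+21/100→41/100; 7/25+31/100→59/100; 41/100+59/100→1. L = 243/100 ≈ 2.4300.
L − H = 2.4300 − 2.3797 = 0.050 bits.

0.050 bits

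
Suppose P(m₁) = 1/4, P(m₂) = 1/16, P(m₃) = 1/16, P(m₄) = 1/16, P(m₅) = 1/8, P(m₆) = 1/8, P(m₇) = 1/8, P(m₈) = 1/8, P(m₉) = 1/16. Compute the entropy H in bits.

Each probability is a power of 1/2, so log₂(1/p) is an integer.
H = Σ p·log₂(1/p) = 1/4·2 + 1/16·4 + 1/16·4 + 1/16·4 + 1/8·3 + 1/8·3 + 1/8·3 + 1/8·3 + 1/16·4 = 3 bits.

3 bits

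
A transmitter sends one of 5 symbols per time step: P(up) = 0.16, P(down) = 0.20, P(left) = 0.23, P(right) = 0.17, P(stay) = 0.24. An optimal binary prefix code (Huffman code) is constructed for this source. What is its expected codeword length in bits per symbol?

Repeatedly combine the two least-probable nodes; the expected code length is the sum of the merged weights.
merge 4/25 + 17/100 → 33/100
merge 1/5 + 23/100 → 43/100
merge 6/25 + 33/100 → 57/100
merge 43/100 + 57/100 → 1
L = 33/100 + 43/100 + 57/100 + 1 = 233/100 = 2.33 bits/symbol.

2.33 bits/symbol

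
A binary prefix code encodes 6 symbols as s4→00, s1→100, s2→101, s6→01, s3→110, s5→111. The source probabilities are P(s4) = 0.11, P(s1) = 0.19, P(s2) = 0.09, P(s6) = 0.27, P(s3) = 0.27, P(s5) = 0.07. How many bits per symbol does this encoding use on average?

2.62 bits/symbol

L̄ = Σ pᵢ·ℓᵢ = 0.11·2 + 0.19·3 + 0.09·3 + 0.27·2 + 0.27·3 + 0.07·3 = 2.62 bits/symbol.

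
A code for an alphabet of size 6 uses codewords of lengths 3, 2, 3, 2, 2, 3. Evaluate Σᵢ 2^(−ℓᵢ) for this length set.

With common denominator 2^3 = 8: Σ 2^(−ℓᵢ) = 1/8 + 2/8 + 1/8 + 2/8 + 2/8 + 1/8 = 9/8 = 1.125.

1.125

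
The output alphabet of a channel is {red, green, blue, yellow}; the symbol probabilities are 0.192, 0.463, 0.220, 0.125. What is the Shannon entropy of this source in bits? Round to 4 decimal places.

H = −Σ pᵢ log₂ pᵢ.
−0.192·log₂(0.192) = 0.4571
−0.463·log₂(0.463) = 0.5144
−0.220·log₂(0.220) = 0.4806
−0.125·log₂(0.125) = 0.3750
Sum ≈ 1.8270 → 1.8270 bits.

1.8270 bits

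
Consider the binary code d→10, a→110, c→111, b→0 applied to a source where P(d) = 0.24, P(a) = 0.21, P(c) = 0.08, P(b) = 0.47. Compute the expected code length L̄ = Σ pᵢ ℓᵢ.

1.82 bits/symbol

L̄ = Σ pᵢ·ℓᵢ = 0.24·2 + 0.21·3 + 0.08·3 + 0.47·1 = 1.82 bits/symbol.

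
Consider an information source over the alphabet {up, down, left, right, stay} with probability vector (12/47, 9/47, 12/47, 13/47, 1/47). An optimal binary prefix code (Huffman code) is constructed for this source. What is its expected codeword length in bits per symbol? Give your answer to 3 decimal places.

2.213 bits/symbol

Repeatedly combine the two least-probable nodes; the expected code length is the sum of the merged weights.
merge 1/47 + 9/47 → 10/47
merge 10/47 + 12/47 → 22/47
merge 12/47 + 13/47 → 25/47
merge 22/47 + 25/47 → 1
L = 10/47 + 22/47 + 25/47 + 1 = 104/47 ≈ 2.213 bits/symbol.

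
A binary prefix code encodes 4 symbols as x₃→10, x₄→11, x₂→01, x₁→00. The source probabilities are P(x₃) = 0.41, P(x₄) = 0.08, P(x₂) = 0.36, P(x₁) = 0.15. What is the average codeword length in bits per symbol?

L̄ = Σ pᵢ·ℓᵢ = 0.41·2 + 0.08·2 + 0.36·2 + 0.15·2 = 2 bits/symbol.

2 bits/symbol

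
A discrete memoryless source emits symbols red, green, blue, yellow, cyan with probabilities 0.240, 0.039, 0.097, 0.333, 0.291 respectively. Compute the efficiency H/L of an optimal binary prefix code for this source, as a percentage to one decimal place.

Entropy H = −Σ p log₂ p ≈ 2.0497 bits.
Huffman merges: 39/1000+97/1000→17/125; 17/125+6/25→47/125; 291/1000+333/1000→78/125; 47/125+78/125→1. L = 267/125 ≈ 2.1360.
Efficiency = H/L = 2.0497/2.1360 = 96.0%.

96.0%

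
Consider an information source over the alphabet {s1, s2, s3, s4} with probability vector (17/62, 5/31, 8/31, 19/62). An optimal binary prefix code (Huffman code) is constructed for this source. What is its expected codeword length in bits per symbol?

2 bits/symbol

Repeatedly combine the two least-probable nodes; the expected code length is the sum of the merged weights.
merge 5/31 + 8/31 → 13/31
merge 17/62 + 19/62 → 18/31
merge 13/31 + 18/31 → 1
L = 13/31 + 18/31 + 1 = 2 bits/symbol.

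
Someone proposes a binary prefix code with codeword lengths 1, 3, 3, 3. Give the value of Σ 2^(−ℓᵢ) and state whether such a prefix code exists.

0.875; yes

With common denominator 2^3 = 8: Σ 2^(−ℓᵢ) = 4/8 + 1/8 + 1/8 + 1/8 = 7/8 = 0.875.
Kraft's inequality requires Σ ≤ 1; here Σ = 0.875 ≤ 1, so such a prefix code exists.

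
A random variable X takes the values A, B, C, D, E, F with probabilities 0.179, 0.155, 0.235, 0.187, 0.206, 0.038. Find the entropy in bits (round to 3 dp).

2.453 bits

H = −Σ pᵢ log₂ pᵢ.
−0.179·log₂(0.179) = 0.4443
−0.155·log₂(0.155) = 0.4169
−0.235·log₂(0.235) = 0.4910
−0.187·log₂(0.187) = 0.4523
−0.206·log₂(0.206) = 0.4695
−0.038·log₂(0.038) = 0.1793
Sum ≈ 2.4533 → 2.453 bits.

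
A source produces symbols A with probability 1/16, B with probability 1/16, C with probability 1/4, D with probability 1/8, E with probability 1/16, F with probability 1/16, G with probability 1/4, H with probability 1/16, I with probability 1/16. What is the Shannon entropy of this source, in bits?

Each probability is a power of 1/2, so log₂(1/p) is an integer.
H = Σ p·log₂(1/p) = 1/16·4 + 1/16·4 + 1/4·2 + 1/8·3 + 1/16·4 + 1/16·4 + 1/4·2 + 1/16·4 + 1/16·4 = 2.875 bits.

2.875 bits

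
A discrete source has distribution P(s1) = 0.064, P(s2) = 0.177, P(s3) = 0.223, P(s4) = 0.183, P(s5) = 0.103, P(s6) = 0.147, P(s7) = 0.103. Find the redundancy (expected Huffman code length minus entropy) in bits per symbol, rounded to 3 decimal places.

0.052 bits

Entropy H = −Σ p log₂ p ≈ 2.7093 bits.
Huffman merges: 8/125+103/1000→167/1000; 103/1000+147/1000→1/4; 167/1000+177/1000→43/125; 183/1000+223/1000→203/500; 1/4+43/125→297/500; 203/500+297/500→1. L = 2761/1000 ≈ 2.7610.
L − H = 2.7610 − 2.7093 = 0.052 bits.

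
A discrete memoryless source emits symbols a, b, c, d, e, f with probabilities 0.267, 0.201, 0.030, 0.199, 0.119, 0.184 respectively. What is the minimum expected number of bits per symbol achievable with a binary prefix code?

Repeatedly combine the two least-probable nodes; the expected code length is the sum of the merged weights.
merge 3/100 + 119/1000 → 149/1000
merge 149/1000 + 23/125 → 333/1000
merge 199/1000 + 201/1000 → 2/5
merge 267/1000 + 333/1000 → 3/5
merge 2/5 + 3/5 → 1
L = 149/1000 + 333/1000 + 2/5 + 3/5 + 1 = 1241/500 = 2.482 bits/symbol.

2.482 bits/symbol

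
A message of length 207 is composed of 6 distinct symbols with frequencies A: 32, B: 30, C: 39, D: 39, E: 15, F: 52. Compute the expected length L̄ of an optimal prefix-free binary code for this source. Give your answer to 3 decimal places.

Probabilities are the counts divided by 207.
Repeatedly combine the two least-probable nodes; the expected code length is the sum of the merged weights.
merge 5/69 + 10/69 → 5/23
merge 32/207 + 13/69 → 71/207
merge 13/69 + 5/23 → 28/69
merge 52/207 + 71/207 → 41/69
merge 28/69 + 41/69 → 1
L = 5/23 + 71/207 + 28/69 + 41/69 + 1 = 530/207 ≈ 2.560 bits/symbol.

2.560 bits/symbol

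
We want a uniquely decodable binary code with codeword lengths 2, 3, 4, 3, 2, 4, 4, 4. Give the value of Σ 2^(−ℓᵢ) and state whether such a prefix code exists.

With common denominator 2^4 = 16: Σ 2^(−ℓᵢ) = 4/16 + 2/16 + 1/16 + 2/16 + 4/16 + 1/16 + 1/16 + 1/16 = 16/16 = 1.
Kraft's inequality requires Σ ≤ 1; here Σ = 1 ≤ 1, so such a prefix code exists.

1; yes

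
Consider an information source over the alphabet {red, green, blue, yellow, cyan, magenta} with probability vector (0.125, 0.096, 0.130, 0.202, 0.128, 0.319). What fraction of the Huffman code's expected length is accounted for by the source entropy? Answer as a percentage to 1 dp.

Entropy H = −Σ p log₂ p ≈ 2.4538 bits.
Huffman merges: 12/125+1/8→221/1000; 16/125+13/100→129/500; 101/500+221/1000→423/1000; 129/500+319/1000→577/1000; 423/1000+577/1000→1. L = 2479/1000 ≈ 2.4790.
Efficiency = H/L = 2.4538/2.4790 = 99.0%.

99.0%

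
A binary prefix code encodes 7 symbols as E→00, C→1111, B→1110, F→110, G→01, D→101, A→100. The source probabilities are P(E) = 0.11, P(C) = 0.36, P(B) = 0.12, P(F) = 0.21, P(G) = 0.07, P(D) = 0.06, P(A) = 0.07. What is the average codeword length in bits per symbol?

L̄ = Σ pᵢ·ℓᵢ = 0.11·2 + 0.36·4 + 0.12·4 + 0.21·3 + 0.07·2 + 0.06·3 + 0.07·3 = 3.3 bits/symbol.

3.3 bits/symbol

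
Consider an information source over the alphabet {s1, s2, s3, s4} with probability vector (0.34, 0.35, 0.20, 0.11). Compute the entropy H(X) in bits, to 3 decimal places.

1.874 bits

H = −Σ pᵢ log₂ pᵢ.
−0.34·log₂(0.34) = 0.5292
−0.35·log₂(0.35) = 0.5301
−0.20·log₂(0.20) = 0.4644
−0.11·log₂(0.11) = 0.3503
Sum ≈ 1.8739 → 1.874 bits.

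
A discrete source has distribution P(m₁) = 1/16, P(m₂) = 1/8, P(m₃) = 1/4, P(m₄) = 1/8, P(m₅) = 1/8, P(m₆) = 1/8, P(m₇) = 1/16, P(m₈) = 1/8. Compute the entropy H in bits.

Each probability is a power of 1/2, so log₂(1/p) is an integer.
H = Σ p·log₂(1/p) = 1/16·4 + 1/8·3 + 1/4·2 + 1/8·3 + 1/8·3 + 1/8·3 + 1/16·4 + 1/8·3 = 2.875 bits.

2.875 bits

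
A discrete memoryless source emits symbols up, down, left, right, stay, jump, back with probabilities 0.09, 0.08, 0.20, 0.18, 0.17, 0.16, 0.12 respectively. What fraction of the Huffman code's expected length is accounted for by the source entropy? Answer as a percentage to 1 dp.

Entropy H = −Σ p log₂ p ≈ 2.7385 bits.
Huffman merges: 2/25+9/100→17/100; 3/25+4/25→7/25; 17/100+17/100→17/50; 9/50+1/5→19/50; 7/25+17/50→31/50; 19/50+31/50→1. L = 279/100 ≈ 2.7900.
Efficiency = H/L = 2.7385/2.7900 = 98.2%.

98.2%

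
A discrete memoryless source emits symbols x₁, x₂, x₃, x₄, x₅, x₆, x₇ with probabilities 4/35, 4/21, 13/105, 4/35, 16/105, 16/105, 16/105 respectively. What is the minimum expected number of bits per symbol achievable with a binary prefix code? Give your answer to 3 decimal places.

Repeatedly combine the two least-probable nodes; the expected code length is the sum of the merged weights.
merge 4/35 + 4/35 → 8/35
merge 13/105 + 16/105 → 29/105
merge 16/105 + 16/105 → 32/105
merge 4/21 + 8/35 → 44/105
merge 29/105 + 32/105 → 61/105
merge 44/105 + 61/105 → 1
L = 8/35 + 29/105 + 32/105 + 44/105 + 61/105 + 1 = 59/21 ≈ 2.810 bits/symbol.

2.810 bits/symbol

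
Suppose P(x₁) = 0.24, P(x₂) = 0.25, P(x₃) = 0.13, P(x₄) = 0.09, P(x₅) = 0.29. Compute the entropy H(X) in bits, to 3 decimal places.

2.207 bits

H = −Σ pᵢ log₂ pᵢ.
−0.24·log₂(0.24) = 0.4941
−0.25·log₂(0.25) = 0.5000
−0.13·log₂(0.13) = 0.3826
−0.09·log₂(0.09) = 0.3127
−0.29·log₂(0.29) = 0.5179
Sum ≈ 2.2073 → 2.207 bits.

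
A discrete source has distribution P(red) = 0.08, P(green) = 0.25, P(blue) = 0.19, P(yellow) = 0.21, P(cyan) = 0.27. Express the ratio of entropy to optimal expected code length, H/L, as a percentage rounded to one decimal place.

98.2%

Entropy H = −Σ p log₂ p ≈ 2.2296 bits.
Huffman merges: 2/25+19/100→27/100; 21/100+1/4→23/50; 27/100+27/100→27/50; 23/50+27/50→1. L = 227/100 ≈ 2.2700.
Efficiency = H/L = 2.2296/2.2700 = 98.2%.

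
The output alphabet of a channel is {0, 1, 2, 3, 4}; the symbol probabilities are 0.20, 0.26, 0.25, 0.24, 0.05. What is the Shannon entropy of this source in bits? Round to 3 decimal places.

H = −Σ pᵢ log₂ pᵢ.
−0.20·log₂(0.20) = 0.4644
−0.26·log₂(0.26) = 0.5053
−0.25·log₂(0.25) = 0.5000
−0.24·log₂(0.24) = 0.4941
−0.05·log₂(0.05) = 0.2161
Sum ≈ 2.1799 → 2.180 bits.

2.180 bits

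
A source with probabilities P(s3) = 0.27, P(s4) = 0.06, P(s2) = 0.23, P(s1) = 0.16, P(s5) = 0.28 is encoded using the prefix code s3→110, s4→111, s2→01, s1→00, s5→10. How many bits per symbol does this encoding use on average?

L̄ = Σ pᵢ·ℓᵢ = 0.27·3 + 0.06·3 + 0.23·2 + 0.16·2 + 0.28·2 = 2.33 bits/symbol.

2.33 bits/symbol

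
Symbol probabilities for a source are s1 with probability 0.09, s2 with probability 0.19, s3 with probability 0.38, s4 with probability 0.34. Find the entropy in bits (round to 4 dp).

H = −Σ pᵢ log₂ pᵢ.
−0.09·log₂(0.09) = 0.3127
−0.19·log₂(0.19) = 0.4552
−0.38·log₂(0.38) = 0.5305
−0.34·log₂(0.34) = 0.5292
Sum ≈ 1.8275 → 1.8275 bits.

1.8275 bits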